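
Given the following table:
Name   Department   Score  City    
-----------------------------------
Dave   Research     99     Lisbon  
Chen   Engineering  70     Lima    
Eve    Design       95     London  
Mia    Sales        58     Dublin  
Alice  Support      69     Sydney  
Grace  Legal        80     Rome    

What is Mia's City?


Row 4: Mia
City = Dublin

ANSWER: Dublin


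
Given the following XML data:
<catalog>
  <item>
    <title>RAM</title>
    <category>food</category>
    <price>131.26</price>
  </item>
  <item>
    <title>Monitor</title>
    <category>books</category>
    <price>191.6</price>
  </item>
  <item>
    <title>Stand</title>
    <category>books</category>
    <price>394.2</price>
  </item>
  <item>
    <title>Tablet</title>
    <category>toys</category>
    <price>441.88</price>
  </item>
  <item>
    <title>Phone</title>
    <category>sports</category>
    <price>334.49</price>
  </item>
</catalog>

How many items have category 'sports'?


Scanning <item> elements for <category>sports</category>:
  Item 5: Phone -> MATCH
Count: 1

ANSWER: 1


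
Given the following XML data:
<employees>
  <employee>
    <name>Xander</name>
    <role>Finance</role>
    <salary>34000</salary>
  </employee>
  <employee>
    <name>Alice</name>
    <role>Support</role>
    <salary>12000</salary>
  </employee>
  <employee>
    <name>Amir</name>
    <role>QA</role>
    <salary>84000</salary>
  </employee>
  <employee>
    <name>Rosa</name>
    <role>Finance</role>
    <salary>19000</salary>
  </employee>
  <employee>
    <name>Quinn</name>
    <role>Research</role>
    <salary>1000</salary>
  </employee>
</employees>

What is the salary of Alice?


Searching for <employee> with <name>Alice</name>
Found at position 2
<salary>12000</salary>

ANSWER: 12000


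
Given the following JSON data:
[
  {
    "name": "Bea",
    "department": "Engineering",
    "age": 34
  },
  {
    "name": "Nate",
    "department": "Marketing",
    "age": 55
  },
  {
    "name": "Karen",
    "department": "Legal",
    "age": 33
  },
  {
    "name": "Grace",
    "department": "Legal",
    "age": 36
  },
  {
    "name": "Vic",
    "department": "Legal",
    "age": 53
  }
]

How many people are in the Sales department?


Scanning records for department = Sales
  No matches found
Count: 0

ANSWER: 0


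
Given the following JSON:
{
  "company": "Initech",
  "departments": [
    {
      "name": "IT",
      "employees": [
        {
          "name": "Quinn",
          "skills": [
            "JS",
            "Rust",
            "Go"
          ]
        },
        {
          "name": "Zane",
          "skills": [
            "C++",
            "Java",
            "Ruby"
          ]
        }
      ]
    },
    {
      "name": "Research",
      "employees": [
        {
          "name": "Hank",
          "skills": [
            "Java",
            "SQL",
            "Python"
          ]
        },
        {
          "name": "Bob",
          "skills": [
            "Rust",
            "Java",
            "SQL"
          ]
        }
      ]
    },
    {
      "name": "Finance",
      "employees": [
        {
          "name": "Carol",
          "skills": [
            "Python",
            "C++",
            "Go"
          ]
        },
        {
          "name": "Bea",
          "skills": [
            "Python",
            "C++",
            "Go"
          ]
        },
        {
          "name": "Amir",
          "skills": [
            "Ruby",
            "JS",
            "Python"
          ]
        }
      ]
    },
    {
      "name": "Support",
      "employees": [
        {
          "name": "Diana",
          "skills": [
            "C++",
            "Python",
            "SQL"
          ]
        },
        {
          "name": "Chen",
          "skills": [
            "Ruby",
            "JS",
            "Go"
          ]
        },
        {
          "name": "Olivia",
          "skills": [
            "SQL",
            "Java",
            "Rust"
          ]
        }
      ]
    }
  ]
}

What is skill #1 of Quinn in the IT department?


Path: departments[0].employees[0].skills[0]
Value: JS

ANSWER: JS


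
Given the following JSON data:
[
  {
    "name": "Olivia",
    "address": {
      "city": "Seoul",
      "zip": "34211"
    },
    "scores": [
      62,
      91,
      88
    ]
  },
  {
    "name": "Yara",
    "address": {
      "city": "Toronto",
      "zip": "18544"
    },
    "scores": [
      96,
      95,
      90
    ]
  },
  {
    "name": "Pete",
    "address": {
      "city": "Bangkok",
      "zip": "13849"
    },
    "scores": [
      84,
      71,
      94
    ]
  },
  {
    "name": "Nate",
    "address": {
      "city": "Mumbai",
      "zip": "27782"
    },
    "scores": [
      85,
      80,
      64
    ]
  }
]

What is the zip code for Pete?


Path: records[2].address.zip
Value: 13849

ANSWER: 13849


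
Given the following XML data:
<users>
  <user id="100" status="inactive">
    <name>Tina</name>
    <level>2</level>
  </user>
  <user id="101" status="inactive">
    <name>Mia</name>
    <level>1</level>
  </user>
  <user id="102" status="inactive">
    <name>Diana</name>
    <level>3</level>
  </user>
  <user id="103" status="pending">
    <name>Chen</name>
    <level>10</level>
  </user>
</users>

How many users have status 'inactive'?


Counting users with status='inactive':
  Tina (id=100) -> MATCH
  Mia (id=101) -> MATCH
  Diana (id=102) -> MATCH
Count: 3

ANSWER: 3


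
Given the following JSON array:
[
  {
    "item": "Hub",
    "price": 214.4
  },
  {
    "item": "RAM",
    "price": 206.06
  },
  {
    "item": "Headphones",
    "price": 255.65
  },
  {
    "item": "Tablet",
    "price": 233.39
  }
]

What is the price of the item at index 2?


Array index 2 -> Headphones
price = 255.65

ANSWER: 255.65


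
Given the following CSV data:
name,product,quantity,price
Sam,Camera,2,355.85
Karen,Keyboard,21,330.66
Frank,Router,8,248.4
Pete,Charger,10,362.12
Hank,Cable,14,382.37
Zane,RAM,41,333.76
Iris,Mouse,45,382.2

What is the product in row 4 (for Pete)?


Row 4: Pete
Column 'product' = Charger

ANSWER: Charger


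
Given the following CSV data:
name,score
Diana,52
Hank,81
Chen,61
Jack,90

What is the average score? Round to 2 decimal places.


Scores: 52, 81, 61, 90
Sum = 284
Count = 4
Average = 284 / 4 = 71.00

ANSWER: 71.00


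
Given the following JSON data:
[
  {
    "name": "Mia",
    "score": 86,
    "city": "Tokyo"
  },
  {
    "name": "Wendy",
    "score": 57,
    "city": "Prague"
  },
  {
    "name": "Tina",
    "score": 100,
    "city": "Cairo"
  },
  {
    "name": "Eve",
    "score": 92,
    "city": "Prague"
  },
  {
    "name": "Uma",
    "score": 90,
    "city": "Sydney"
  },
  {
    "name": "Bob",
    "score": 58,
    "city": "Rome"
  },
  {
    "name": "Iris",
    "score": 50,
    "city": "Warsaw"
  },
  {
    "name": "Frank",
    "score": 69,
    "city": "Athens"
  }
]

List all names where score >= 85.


Filtering records where score >= 85:
  Mia (score=86) -> YES
  Wendy (score=57) -> no
  Tina (score=100) -> YES
  Eve (score=92) -> YES
  Uma (score=90) -> YES
  Bob (score=58) -> no
  Iris (score=50) -> no
  Frank (score=69) -> no


ANSWER: Mia, Tina, Eve, Uma


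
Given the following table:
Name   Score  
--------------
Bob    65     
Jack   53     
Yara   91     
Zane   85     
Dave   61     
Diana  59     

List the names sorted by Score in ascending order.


Sorting by Score (ascending):
  Jack: 53
  Diana: 59
  Dave: 61
  Bob: 65
  Zane: 85
  Yara: 91


ANSWER: Jack, Diana, Dave, Bob, Zane, Yara


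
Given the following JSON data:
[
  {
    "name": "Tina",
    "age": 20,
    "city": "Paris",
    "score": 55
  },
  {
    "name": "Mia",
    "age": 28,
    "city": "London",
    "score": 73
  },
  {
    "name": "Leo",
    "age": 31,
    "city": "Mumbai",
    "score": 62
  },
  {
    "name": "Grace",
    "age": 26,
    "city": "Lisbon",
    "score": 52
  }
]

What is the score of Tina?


Looking up record where name = Tina
Record index: 0
Field 'score' = 55

ANSWER: 55


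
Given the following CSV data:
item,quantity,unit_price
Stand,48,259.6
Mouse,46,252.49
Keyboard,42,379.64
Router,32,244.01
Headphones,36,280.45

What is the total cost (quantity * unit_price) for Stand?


Row: Stand
quantity = 48
unit_price = 259.6
total = 48 * 259.6 = 12460.8

ANSWER: 12460.8


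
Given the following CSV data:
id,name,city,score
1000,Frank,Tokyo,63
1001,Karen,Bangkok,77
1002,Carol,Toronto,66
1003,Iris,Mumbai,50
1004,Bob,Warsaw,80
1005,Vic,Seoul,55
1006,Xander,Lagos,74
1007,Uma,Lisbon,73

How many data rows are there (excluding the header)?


Counting rows (excluding header):
Header: id,name,city,score
Data rows: 8

ANSWER: 8


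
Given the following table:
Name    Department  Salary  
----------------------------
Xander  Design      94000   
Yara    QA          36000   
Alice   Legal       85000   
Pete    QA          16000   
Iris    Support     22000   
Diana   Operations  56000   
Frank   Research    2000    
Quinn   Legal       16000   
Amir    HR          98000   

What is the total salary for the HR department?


HR department members:
  Amir: 98000
Total = 98000 = 98000

ANSWER: 98000


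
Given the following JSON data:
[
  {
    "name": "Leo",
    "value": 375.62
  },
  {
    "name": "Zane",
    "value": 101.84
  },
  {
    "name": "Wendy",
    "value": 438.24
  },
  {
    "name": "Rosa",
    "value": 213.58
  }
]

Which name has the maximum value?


Comparing values:
  Leo: 375.62
  Zane: 101.84
  Wendy: 438.24
  Rosa: 213.58
Maximum: Wendy (438.24)

ANSWER: Wendy


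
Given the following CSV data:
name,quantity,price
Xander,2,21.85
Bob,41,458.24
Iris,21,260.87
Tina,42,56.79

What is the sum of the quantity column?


Values in 'quantity' column:
  Row 1: 2
  Row 2: 41
  Row 3: 21
  Row 4: 42
Sum = 2 + 41 + 21 + 42 = 106

ANSWER: 106


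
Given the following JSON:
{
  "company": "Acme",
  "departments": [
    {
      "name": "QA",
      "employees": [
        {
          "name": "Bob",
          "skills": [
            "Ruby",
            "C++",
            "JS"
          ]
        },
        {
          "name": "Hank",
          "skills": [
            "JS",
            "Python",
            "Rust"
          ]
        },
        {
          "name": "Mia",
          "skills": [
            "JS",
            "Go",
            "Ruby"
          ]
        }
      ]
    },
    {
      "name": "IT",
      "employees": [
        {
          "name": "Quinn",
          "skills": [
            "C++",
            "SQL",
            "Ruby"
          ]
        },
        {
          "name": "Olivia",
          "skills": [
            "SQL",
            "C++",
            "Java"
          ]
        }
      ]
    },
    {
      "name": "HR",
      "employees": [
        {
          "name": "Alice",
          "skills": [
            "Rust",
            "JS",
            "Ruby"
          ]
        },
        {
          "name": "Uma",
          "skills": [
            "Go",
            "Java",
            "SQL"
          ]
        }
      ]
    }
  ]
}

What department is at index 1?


Path: departments[1].name
Value: IT

ANSWER: IT


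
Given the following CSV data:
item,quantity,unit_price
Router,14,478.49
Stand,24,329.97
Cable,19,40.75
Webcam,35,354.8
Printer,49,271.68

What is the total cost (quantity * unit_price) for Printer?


Row: Printer
quantity = 49
unit_price = 271.68
total = 49 * 271.68 = 13312.32

ANSWER: 13312.32


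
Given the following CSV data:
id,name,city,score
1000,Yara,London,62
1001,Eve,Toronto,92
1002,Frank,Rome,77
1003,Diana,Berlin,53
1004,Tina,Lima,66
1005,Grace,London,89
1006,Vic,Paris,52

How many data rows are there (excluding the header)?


Counting rows (excluding header):
Header: id,name,city,score
Data rows: 7

ANSWER: 7


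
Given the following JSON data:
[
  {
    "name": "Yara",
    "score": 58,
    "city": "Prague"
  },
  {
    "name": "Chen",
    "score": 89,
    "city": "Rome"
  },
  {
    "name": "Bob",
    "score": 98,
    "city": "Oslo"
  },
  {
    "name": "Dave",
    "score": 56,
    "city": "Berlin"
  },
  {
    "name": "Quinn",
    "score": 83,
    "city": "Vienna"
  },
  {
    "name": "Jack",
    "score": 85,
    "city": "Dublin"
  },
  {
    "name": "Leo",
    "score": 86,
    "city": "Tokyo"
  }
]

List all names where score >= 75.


Filtering records where score >= 75:
  Yara (score=58) -> no
  Chen (score=89) -> YES
  Bob (score=98) -> YES
  Dave (score=56) -> no
  Quinn (score=83) -> YES
  Jack (score=85) -> YES
  Leo (score=86) -> YES


ANSWER: Chen, Bob, Quinn, Jack, Leo


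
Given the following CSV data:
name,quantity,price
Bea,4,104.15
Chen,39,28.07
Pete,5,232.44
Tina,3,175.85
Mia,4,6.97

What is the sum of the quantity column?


Values in 'quantity' column:
  Row 1: 4
  Row 2: 39
  Row 3: 5
  Row 4: 3
  Row 5: 4
Sum = 4 + 39 + 5 + 3 + 4 = 55

ANSWER: 55


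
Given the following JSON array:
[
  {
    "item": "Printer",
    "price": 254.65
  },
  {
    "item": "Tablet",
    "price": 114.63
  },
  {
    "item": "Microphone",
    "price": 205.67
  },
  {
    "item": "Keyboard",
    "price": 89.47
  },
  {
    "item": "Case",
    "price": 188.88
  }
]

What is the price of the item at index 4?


Array index 4 -> Case
price = 188.88

ANSWER: 188.88


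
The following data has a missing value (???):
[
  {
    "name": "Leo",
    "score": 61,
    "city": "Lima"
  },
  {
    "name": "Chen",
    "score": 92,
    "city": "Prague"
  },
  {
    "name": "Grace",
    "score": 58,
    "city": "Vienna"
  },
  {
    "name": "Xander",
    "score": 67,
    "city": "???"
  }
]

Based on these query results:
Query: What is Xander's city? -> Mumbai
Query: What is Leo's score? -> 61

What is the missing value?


The missing value is Xander's city
From query: Xander's city = Mumbai

ANSWER: Mumbai


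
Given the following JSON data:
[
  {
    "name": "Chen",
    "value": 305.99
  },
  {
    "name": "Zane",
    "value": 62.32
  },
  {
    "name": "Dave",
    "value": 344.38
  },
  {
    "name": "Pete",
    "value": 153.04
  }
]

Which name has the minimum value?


Comparing values:
  Chen: 305.99
  Zane: 62.32
  Dave: 344.38
  Pete: 153.04
Minimum: Zane (62.32)

ANSWER: Zane


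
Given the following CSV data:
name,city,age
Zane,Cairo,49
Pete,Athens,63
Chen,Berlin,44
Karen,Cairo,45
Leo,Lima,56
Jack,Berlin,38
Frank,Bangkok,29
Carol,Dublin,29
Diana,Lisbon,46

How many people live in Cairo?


Scanning city column for 'Cairo':
  Row 1: Zane -> MATCH
  Row 4: Karen -> MATCH
Total matches: 2

ANSWER: 2


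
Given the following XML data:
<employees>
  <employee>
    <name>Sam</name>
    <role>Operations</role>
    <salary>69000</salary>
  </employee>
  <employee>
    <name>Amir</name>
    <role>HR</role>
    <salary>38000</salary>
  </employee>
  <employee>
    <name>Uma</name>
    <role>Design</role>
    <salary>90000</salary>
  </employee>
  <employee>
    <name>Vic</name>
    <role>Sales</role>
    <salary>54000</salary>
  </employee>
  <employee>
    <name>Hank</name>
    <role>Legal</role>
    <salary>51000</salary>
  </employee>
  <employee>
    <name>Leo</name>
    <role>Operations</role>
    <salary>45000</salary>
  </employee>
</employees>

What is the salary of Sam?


Searching for <employee> with <name>Sam</name>
Found at position 1
<salary>69000</salary>

ANSWER: 69000


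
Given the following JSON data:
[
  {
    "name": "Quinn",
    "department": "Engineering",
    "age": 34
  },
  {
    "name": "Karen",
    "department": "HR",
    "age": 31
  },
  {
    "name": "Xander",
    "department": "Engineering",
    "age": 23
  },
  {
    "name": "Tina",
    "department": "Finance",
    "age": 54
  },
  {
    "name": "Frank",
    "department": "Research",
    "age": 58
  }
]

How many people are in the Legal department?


Scanning records for department = Legal
  No matches found
Count: 0

ANSWER: 0


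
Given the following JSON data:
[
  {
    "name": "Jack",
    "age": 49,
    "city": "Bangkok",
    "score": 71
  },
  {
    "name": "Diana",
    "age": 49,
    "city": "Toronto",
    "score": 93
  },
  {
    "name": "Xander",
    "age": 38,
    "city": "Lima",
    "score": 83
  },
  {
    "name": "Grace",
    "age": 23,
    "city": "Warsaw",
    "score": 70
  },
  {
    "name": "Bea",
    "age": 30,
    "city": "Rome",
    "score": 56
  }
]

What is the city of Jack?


Looking up record where name = Jack
Record index: 0
Field 'city' = Bangkok

ANSWER: Bangkok


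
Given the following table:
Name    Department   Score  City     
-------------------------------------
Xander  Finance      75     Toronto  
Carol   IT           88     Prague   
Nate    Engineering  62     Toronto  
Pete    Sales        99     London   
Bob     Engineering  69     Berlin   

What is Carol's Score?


Row 2: Carol
Score = 88

ANSWER: 88


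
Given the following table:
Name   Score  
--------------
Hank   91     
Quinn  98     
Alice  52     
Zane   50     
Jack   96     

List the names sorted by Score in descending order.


Sorting by Score (descending):
  Quinn: 98
  Jack: 96
  Hank: 91
  Alice: 52
  Zane: 50


ANSWER: Quinn, Jack, Hank, Alice, Zane


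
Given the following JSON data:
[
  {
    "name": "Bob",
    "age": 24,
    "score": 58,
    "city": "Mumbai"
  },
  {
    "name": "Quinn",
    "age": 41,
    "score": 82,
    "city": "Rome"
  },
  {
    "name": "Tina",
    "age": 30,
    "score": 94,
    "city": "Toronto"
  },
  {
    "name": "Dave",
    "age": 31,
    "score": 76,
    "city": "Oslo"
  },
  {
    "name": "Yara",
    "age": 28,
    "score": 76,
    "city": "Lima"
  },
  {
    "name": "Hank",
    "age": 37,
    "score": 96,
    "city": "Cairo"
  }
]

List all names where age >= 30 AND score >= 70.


Checking both conditions:
  Bob (age=24, score=58) -> no
  Quinn (age=41, score=82) -> YES
  Tina (age=30, score=94) -> YES
  Dave (age=31, score=76) -> YES
  Yara (age=28, score=76) -> no
  Hank (age=37, score=96) -> YES


ANSWER: Quinn, Tina, Dave, Hank


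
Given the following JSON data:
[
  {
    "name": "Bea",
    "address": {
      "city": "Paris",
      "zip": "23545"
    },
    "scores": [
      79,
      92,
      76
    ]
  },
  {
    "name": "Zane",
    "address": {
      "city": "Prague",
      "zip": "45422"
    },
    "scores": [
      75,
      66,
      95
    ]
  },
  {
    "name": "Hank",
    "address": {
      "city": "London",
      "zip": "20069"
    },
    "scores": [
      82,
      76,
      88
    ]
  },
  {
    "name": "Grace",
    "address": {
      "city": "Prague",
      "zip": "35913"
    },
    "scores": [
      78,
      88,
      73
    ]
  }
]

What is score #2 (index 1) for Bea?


Path: records[0].scores[1]
Value: 92

ANSWER: 92


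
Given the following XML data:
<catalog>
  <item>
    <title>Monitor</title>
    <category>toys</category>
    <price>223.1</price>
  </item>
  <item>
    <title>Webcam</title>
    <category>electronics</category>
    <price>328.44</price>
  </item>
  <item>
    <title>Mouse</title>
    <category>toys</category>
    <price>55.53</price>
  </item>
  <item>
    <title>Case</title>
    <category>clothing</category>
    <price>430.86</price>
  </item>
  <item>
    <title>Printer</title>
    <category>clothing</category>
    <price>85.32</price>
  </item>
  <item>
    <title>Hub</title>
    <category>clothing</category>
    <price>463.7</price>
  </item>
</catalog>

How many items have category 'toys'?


Scanning <item> elements for <category>toys</category>:
  Item 1: Monitor -> MATCH
  Item 3: Mouse -> MATCH
Count: 2

ANSWER: 2


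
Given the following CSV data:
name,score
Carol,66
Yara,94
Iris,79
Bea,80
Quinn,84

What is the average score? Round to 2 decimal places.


Scores: 66, 94, 79, 80, 84
Sum = 403
Count = 5
Average = 403 / 5 = 80.60

ANSWER: 80.60


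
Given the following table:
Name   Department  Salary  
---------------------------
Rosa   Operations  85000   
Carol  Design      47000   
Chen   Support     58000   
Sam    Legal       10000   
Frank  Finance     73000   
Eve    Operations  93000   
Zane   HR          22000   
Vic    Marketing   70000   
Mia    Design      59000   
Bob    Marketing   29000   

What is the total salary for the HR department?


HR department members:
  Zane: 22000
Total = 22000 = 22000

ANSWER: 22000


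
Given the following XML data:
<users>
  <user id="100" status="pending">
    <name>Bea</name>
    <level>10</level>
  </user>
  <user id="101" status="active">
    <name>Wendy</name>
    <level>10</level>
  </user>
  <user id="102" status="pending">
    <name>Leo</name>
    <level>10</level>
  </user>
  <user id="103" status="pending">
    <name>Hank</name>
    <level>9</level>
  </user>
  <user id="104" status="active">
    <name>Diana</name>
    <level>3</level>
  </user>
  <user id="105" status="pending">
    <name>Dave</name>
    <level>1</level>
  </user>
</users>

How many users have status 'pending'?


Counting users with status='pending':
  Bea (id=100) -> MATCH
  Leo (id=102) -> MATCH
  Hank (id=103) -> MATCH
  Dave (id=105) -> MATCH
Count: 4

ANSWER: 4


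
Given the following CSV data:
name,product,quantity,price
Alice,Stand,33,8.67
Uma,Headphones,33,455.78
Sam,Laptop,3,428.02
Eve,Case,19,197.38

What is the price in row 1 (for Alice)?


Row 1: Alice
Column 'price' = 8.67

ANSWER: 8.67


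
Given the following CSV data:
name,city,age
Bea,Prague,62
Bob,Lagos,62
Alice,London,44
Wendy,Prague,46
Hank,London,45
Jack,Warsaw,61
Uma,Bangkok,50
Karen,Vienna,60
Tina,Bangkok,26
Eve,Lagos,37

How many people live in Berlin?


Scanning city column for 'Berlin':
Total matches: 0

ANSWER: 0


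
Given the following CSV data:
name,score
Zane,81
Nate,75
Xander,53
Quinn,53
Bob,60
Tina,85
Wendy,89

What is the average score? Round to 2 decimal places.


Scores: 81, 75, 53, 53, 60, 85, 89
Sum = 496
Count = 7
Average = 496 / 7 = 70.86

ANSWER: 70.86


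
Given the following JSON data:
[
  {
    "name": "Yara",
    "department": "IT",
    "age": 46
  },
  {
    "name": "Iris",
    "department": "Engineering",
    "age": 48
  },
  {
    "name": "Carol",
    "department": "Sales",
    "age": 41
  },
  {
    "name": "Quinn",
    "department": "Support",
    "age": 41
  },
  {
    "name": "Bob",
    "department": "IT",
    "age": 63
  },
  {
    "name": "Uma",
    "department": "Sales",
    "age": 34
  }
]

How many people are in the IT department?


Scanning records for department = IT
  Record 0: Yara
  Record 4: Bob
Count: 2

ANSWER: 2


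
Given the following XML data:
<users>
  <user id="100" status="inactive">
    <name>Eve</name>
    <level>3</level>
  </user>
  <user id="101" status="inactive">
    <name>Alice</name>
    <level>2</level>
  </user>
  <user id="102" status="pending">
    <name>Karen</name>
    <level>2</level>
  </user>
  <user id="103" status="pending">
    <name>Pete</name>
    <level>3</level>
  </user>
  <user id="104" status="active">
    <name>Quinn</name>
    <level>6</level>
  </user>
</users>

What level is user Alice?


Finding user: Alice
<level>2</level>

ANSWER: 2


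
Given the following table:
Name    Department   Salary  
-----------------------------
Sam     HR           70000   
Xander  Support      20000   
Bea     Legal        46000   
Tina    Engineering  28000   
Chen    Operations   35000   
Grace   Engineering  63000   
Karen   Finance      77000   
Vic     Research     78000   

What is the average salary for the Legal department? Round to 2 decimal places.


Legal department members:
  Bea: 46000
Sum = 46000
Count = 1
Average = 46000 / 1 = 46000.00

ANSWER: 46000.00


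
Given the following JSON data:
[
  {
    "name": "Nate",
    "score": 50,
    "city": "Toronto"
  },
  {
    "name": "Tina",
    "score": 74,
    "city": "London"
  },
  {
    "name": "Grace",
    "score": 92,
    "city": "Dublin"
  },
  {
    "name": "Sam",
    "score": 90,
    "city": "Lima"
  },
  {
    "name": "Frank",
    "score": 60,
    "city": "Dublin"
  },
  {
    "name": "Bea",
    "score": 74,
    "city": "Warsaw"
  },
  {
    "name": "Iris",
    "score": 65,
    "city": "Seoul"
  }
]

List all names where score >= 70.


Filtering records where score >= 70:
  Nate (score=50) -> no
  Tina (score=74) -> YES
  Grace (score=92) -> YES
  Sam (score=90) -> YES
  Frank (score=60) -> no
  Bea (score=74) -> YES
  Iris (score=65) -> no


ANSWER: Tina, Grace, Sam, Bea


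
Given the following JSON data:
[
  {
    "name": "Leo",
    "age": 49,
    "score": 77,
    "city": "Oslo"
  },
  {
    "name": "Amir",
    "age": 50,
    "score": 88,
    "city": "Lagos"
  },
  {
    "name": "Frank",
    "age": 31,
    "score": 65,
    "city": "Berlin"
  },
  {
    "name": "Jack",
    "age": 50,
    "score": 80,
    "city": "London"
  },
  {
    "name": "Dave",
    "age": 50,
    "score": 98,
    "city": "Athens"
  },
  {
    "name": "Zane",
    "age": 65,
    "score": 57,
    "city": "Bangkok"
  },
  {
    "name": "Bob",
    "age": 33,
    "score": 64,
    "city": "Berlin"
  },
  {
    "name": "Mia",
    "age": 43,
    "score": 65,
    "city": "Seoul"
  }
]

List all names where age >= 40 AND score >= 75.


Checking both conditions:
  Leo (age=49, score=77) -> YES
  Amir (age=50, score=88) -> YES
  Frank (age=31, score=65) -> no
  Jack (age=50, score=80) -> YES
  Dave (age=50, score=98) -> YES
  Zane (age=65, score=57) -> no
  Bob (age=33, score=64) -> no
  Mia (age=43, score=65) -> no


ANSWER: Leo, Amir, Jack, Dave


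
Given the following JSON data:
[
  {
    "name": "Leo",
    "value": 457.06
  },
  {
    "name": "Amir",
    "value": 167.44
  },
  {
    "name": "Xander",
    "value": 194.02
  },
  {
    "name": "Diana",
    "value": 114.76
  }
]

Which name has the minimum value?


Comparing values:
  Leo: 457.06
  Amir: 167.44
  Xander: 194.02
  Diana: 114.76
Minimum: Diana (114.76)

ANSWER: Diana


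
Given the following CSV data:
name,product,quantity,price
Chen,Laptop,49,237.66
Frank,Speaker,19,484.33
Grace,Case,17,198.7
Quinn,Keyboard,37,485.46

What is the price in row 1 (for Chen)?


Row 1: Chen
Column 'price' = 237.66

ANSWER: 237.66


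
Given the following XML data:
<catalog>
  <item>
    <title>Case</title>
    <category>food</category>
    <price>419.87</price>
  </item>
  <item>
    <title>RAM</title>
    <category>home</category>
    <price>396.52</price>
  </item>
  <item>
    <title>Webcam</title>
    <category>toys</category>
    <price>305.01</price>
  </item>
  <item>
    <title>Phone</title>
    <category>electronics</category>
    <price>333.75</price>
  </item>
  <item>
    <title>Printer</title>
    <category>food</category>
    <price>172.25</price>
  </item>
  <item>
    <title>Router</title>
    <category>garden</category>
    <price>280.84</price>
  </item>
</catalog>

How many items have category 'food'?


Scanning <item> elements for <category>food</category>:
  Item 1: Case -> MATCH
  Item 5: Printer -> MATCH
Count: 2

ANSWER: 2


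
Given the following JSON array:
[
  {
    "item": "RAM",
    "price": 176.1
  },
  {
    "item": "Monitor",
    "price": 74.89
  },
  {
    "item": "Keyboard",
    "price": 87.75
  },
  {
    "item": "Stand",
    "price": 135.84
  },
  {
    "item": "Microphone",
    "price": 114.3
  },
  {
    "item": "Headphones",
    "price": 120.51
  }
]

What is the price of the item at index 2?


Array index 2 -> Keyboard
price = 87.75

ANSWER: 87.75


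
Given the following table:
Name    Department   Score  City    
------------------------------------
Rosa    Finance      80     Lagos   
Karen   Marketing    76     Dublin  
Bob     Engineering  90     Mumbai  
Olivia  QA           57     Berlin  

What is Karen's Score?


Row 2: Karen
Score = 76

ANSWER: 76


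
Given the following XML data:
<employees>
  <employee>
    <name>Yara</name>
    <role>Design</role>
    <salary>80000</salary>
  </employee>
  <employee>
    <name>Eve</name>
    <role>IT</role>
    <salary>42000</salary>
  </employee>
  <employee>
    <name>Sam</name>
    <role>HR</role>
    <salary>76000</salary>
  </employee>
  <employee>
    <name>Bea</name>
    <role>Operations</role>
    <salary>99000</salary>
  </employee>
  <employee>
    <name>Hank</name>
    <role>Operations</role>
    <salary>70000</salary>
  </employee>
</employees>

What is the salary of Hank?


Searching for <employee> with <name>Hank</name>
Found at position 5
<salary>70000</salary>

ANSWER: 70000


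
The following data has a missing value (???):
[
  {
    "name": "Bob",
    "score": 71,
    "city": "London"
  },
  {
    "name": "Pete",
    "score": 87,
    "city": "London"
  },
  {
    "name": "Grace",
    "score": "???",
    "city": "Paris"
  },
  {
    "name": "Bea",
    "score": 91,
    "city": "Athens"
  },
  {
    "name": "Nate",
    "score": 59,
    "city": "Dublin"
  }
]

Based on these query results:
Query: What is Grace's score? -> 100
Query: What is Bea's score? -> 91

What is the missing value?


The missing value is Grace's score
From query: Grace's score = 100

ANSWER: 100


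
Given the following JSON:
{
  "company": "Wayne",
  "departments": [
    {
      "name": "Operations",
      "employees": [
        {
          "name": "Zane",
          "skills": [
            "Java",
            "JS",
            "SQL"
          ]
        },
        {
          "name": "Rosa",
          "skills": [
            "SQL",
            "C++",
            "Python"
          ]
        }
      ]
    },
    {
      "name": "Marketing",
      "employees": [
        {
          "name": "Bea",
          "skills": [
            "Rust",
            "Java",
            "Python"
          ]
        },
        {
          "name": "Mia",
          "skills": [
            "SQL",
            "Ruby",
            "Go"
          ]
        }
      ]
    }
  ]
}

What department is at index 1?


Path: departments[1].name
Value: Marketing

ANSWER: Marketing


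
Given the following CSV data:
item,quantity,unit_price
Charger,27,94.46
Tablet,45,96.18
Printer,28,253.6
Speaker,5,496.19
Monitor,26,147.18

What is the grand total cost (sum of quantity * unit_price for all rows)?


Computing row totals:
  Charger: 27 * 94.46 = 2550.42
  Tablet: 45 * 96.18 = 4328.1
  Printer: 28 * 253.6 = 7100.8
  Speaker: 5 * 496.19 = 2480.95
  Monitor: 26 * 147.18 = 3826.68
Grand total = 2550.42 + 4328.1 + 7100.8 + 2480.95 + 3826.68 = 20286.95

ANSWER: 20286.95


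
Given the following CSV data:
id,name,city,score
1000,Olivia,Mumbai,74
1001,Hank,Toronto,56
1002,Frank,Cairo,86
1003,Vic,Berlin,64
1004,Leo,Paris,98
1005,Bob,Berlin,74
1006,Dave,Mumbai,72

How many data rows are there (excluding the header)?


Counting rows (excluding header):
Header: id,name,city,score
Data rows: 7

ANSWER: 7


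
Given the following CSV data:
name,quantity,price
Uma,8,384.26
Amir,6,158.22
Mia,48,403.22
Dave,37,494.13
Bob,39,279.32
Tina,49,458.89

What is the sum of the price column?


Values in 'price' column:
  Row 1: 384.26
  Row 2: 158.22
  Row 3: 403.22
  Row 4: 494.13
  Row 5: 279.32
  Row 6: 458.89
Sum = 384.26 + 158.22 + 403.22 + 494.13 + 279.32 + 458.89 = 2178.04

ANSWER: 2178.04


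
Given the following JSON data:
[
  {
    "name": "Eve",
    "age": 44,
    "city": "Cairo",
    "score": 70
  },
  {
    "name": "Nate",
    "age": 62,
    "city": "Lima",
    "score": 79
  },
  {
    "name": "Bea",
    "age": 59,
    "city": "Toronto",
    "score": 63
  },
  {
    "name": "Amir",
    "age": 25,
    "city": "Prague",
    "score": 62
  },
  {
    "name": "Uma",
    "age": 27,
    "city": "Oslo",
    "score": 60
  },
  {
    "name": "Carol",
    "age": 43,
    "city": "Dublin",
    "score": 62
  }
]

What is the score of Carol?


Looking up record where name = Carol
Record index: 5
Field 'score' = 62

ANSWER: 62


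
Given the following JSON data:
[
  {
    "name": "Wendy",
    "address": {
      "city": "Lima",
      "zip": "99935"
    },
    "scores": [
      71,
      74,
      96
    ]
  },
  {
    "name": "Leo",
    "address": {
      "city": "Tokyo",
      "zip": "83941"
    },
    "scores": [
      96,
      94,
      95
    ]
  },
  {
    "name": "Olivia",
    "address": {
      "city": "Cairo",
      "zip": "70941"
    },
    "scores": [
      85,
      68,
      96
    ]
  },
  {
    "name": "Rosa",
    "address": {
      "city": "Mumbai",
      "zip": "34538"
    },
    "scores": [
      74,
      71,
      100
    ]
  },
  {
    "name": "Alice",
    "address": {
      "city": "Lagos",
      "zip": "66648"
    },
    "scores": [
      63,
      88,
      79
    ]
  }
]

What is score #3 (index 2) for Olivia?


Path: records[2].scores[2]
Value: 96

ANSWER: 96


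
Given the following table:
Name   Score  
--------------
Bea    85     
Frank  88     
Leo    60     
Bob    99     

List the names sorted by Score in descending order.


Sorting by Score (descending):
  Bob: 99
  Frank: 88
  Bea: 85
  Leo: 60


ANSWER: Bob, Frank, Bea, Leo


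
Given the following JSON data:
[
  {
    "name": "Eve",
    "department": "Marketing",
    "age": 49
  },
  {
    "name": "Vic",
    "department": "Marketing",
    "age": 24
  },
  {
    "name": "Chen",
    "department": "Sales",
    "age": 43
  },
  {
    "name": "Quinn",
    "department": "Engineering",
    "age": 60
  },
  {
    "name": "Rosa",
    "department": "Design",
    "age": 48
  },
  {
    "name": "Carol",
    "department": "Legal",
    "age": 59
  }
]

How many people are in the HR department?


Scanning records for department = HR
  No matches found
Count: 0

ANSWER: 0


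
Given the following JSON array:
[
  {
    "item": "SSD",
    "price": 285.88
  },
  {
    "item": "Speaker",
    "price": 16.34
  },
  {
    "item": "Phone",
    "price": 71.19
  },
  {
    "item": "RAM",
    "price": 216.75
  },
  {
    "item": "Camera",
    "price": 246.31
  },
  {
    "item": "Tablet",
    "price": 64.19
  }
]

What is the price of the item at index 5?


Array index 5 -> Tablet
price = 64.19

ANSWER: 64.19


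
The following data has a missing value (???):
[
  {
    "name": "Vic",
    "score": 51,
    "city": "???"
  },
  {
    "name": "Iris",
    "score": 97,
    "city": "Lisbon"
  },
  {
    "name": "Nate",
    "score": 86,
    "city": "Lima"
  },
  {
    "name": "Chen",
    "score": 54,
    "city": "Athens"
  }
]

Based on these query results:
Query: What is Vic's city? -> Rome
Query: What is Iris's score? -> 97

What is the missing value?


The missing value is Vic's city
From query: Vic's city = Rome

ANSWER: Rome


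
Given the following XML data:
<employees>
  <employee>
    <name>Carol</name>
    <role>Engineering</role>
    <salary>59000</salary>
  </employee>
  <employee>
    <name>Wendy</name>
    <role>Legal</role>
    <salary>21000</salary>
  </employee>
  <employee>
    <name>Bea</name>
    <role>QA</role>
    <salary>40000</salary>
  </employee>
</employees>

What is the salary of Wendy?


Searching for <employee> with <name>Wendy</name>
Found at position 2
<salary>21000</salary>

ANSWER: 21000


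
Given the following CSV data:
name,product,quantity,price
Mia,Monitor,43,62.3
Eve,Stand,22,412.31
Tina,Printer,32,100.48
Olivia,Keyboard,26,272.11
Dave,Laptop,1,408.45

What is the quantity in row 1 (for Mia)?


Row 1: Mia
Column 'quantity' = 43

ANSWER: 43


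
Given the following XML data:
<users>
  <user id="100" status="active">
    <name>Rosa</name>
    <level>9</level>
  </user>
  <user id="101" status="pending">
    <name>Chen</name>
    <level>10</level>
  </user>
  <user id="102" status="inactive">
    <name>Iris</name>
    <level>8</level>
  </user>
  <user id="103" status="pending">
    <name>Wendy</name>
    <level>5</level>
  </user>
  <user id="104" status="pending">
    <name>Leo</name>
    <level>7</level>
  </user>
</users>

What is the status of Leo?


Finding user with name = Leo
user id="104" status="pending"

ANSWER: pending


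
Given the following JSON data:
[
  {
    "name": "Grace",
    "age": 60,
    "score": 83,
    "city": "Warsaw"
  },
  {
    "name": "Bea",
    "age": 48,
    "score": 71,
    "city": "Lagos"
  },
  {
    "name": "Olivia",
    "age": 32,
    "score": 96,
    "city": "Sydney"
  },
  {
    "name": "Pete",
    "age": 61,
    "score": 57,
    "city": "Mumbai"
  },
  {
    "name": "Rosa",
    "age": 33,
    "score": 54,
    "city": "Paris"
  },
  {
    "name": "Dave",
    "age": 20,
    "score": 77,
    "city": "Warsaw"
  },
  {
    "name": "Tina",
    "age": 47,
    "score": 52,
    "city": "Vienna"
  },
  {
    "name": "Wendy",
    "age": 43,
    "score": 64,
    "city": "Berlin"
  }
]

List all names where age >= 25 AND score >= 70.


Checking both conditions:
  Grace (age=60, score=83) -> YES
  Bea (age=48, score=71) -> YES
  Olivia (age=32, score=96) -> YES
  Pete (age=61, score=57) -> no
  Rosa (age=33, score=54) -> no
  Dave (age=20, score=77) -> no
  Tina (age=47, score=52) -> no
  Wendy (age=43, score=64) -> no


ANSWER: Grace, Bea, Olivia


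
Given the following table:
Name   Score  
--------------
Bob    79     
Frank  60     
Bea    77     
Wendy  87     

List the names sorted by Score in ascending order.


Sorting by Score (ascending):
  Frank: 60
  Bea: 77
  Bob: 79
  Wendy: 87


ANSWER: Frank, Bea, Bob, Wendy


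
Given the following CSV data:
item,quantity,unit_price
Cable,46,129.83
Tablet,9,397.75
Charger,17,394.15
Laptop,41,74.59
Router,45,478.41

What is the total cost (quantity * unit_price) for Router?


Row: Router
quantity = 45
unit_price = 478.41
total = 45 * 478.41 = 21528.45

ANSWER: 21528.45


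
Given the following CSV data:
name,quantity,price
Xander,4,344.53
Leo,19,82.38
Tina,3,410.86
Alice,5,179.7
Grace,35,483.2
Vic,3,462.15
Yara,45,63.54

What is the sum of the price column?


Values in 'price' column:
  Row 1: 344.53
  Row 2: 82.38
  Row 3: 410.86
  Row 4: 179.7
  Row 5: 483.2
  Row 6: 462.15
  Row 7: 63.54
Sum = 344.53 + 82.38 + 410.86 + 179.7 + 483.2 + 462.15 + 63.54 = 2026.36

ANSWER: 2026.36


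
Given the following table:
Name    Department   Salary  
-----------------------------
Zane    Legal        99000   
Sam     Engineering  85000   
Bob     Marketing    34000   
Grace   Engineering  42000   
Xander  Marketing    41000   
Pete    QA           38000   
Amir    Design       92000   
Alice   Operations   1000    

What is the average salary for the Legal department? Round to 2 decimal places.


Legal department members:
  Zane: 99000
Sum = 99000
Count = 1
Average = 99000 / 1 = 99000.00

ANSWER: 99000.00


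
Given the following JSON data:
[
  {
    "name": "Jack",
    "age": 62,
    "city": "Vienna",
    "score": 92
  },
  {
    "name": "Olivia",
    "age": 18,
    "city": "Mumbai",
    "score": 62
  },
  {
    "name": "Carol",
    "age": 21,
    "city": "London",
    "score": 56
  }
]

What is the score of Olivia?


Looking up record where name = Olivia
Record index: 1
Field 'score' = 62

ANSWER: 62


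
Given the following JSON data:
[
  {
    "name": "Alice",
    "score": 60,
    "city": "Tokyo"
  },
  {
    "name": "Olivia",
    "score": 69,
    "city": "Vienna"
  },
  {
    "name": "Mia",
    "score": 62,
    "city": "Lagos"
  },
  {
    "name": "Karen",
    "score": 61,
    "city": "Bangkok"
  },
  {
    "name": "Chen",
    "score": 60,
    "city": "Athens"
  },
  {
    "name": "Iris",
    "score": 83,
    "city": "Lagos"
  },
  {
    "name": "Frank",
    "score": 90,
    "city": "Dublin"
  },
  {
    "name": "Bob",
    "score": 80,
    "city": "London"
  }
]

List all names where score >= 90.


Filtering records where score >= 90:
  Alice (score=60) -> no
  Olivia (score=69) -> no
  Mia (score=62) -> no
  Karen (score=61) -> no
  Chen (score=60) -> no
  Iris (score=83) -> no
  Frank (score=90) -> YES
  Bob (score=80) -> no


ANSWER: Frank


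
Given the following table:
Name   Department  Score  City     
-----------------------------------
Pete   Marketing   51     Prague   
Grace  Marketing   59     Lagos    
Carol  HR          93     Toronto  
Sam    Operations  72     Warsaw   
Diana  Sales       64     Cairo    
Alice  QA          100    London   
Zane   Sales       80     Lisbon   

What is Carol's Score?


Row 3: Carol
Score = 93

ANSWER: 93


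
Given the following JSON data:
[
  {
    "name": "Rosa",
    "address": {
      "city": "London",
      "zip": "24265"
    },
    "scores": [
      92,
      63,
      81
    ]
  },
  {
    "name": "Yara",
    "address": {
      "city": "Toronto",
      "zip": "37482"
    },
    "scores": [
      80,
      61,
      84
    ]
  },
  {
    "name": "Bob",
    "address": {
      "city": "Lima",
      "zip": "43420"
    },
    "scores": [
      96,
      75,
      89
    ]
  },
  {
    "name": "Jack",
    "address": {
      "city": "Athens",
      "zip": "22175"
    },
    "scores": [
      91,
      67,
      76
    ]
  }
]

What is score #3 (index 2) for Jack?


Path: records[3].scores[2]
Value: 76

ANSWER: 76
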